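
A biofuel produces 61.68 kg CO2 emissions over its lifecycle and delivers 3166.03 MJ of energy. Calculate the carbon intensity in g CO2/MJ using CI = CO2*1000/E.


CI = CO2 * 1000 / E
= 61.68 * 1000 / 3166.03
= 19.4818 g CO2/MJ

19.4818 g CO2/MJ


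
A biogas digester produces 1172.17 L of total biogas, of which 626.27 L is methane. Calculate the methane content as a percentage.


CH4% = V_CH4 / V_total * 100
= 626.27 / 1172.17 * 100
= 53.4283%

53.4283%


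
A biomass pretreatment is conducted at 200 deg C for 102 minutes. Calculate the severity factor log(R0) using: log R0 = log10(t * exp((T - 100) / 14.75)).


logR0 = log10(t * exp((T - 100) / 14.75))
= log10(102 * exp((200 - 100) / 14.75))
= 4.9530

4.9530


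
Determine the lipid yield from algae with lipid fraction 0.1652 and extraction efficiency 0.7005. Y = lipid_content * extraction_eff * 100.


Y = lipid_content * extraction_eff * 100
= 0.1652 * 0.7005 * 100
= 11.5723%

11.5723%


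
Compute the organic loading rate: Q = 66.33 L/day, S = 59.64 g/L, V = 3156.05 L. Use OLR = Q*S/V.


OLR = Q * S / V
= 66.33 * 59.64 / 3156.05
= 1.2534 g/L/day

1.2534 g/L/day


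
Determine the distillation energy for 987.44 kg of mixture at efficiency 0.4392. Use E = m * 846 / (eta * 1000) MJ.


E = m * 846 / (eta * 1000)
= 987.44 * 846 / (0.4392 * 1000)
= 1902.0361 MJ

1902.0361 MJ


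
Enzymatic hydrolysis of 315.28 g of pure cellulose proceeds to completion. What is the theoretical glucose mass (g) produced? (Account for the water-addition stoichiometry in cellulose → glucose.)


glucose = cellulose * 180/162
= 315.28 * 180/162
= 350.3111 g

350.3111 g


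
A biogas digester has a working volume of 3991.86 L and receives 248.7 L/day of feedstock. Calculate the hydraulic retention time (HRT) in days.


HRT = V / Q
= 3991.86 / 248.7
= 16.0509 days

16.0509 days


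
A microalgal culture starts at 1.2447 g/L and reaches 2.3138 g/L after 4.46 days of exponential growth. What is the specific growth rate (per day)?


mu = ln(X2/X1) / dt
= ln(2.3138/1.2447) / 4.46
= 0.1390 per day

0.1390 per day


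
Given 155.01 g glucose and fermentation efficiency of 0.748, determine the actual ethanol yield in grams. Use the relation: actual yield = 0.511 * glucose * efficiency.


Actual ethanol: m = 0.511 * 155.01 * 0.748
m = 59.2492 g

59.2492 g


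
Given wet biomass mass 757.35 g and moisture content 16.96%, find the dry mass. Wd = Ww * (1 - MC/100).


Wd = Ww * (1 - MC/100)
= 757.35 * (1 - 16.96/100)
= 628.9034 g

628.9034 g


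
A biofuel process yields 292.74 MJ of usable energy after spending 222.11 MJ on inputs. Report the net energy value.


NEV = E_out - E_in
= 292.74 - 222.11
= 70.6300 MJ

70.6300 MJ


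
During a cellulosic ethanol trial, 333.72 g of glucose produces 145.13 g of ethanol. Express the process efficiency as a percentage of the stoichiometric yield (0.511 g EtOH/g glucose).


Fermentation efficiency = (actual / (0.511 * glucose)) * 100
= (145.13 / (0.511 * 333.72)) * 100
= 85.1048%

85.1048%


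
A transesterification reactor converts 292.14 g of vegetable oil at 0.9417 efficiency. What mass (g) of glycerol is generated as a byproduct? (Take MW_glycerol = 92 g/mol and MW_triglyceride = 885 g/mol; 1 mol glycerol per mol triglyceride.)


glycerol = oil * conv * (92/885)
= 292.14 * 0.9417 * 92 / 885
= 28.5988 g

28.5988 g


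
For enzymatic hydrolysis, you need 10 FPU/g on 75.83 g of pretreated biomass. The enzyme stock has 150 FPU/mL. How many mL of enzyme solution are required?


V = dosage * m_sub / activity
V = 10 * 75.83 / 150
V = 5.0553 mL

5.0553 mL


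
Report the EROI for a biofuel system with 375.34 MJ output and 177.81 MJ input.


EROI = E_out / E_in
= 375.34 / 177.81
= 2.1109

2.1109


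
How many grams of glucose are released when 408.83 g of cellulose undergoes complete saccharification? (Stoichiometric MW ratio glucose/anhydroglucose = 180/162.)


glucose = cellulose * 180/162
= 408.83 * 180/162
= 454.2556 g

454.2556 g


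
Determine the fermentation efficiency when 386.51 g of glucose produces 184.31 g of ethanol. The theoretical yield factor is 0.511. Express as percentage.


Fermentation efficiency = (actual / (0.511 * glucose)) * 100
= (184.31 / (0.511 * 386.51)) * 100
= 93.3184%

93.3184%


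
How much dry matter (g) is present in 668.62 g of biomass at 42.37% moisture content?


Wd = Ww * (1 - MC/100)
= 668.62 * (1 - 42.37/100)
= 385.3257 g

385.3257 g


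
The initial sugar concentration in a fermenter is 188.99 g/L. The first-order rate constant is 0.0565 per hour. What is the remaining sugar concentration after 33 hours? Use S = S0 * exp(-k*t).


S = S0 * exp(-k * t)
S = 188.99 * exp(-0.0565 * 33)
S = 29.2885 g/L

29.2885 g/L


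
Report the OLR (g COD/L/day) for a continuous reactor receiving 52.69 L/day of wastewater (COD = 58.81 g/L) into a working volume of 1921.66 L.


OLR = Q * S / V
= 52.69 * 58.81 / 1921.66
= 1.6125 g/L/day

1.6125 g/L/day


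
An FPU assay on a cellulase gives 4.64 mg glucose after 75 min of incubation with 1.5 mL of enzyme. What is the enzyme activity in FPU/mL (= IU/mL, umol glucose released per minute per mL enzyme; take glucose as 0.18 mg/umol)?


Activity = glucose_mg / (0.18 mg/umol * V_mL * t_min)
= 4.64 / (0.18 * 1.5 * 75)
= 0.2291 FPU/mL

0.2291 FPU/mL


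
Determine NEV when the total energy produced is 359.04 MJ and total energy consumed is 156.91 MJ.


NEV = E_out - E_in
= 359.04 - 156.91
= 202.1300 MJ

202.1300 MJ


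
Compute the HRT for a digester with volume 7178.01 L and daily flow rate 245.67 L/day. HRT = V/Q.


HRT = V / Q
= 7178.01 / 245.67
= 29.2181 days

29.2181 days


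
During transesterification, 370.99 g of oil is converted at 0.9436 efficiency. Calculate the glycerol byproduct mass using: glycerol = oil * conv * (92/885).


glycerol = oil * conv * (92/885)
= 370.99 * 0.9436 * 92 / 885
= 36.3911 g

36.3911 g


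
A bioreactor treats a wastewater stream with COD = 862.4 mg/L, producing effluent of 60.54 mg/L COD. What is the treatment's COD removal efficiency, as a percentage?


eta = (COD_in - COD_out) / COD_in * 100
= (862.4 - 60.54) / 862.4 * 100
= 92.9801%

92.9801%


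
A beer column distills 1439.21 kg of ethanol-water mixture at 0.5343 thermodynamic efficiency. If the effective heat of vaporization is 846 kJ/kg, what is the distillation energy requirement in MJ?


E = m * 846 / (eta * 1000)
= 1439.21 * 846 / (0.5343 * 1000)
= 2278.8165 MJ

2278.8165 MJ


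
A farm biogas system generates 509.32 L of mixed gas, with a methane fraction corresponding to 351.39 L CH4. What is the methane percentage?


CH4% = V_CH4 / V_total * 100
= 351.39 / 509.32 * 100
= 68.9920%

68.9920%


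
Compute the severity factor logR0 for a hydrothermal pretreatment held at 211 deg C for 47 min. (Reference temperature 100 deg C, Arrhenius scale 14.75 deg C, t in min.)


logR0 = log10(t * exp((T - 100) / 14.75))
= log10(47 * exp((211 - 100) / 14.75))
= 4.9403

4.9403


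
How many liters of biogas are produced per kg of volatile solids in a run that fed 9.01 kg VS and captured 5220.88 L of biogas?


Y = V / VS
= 5220.88 / 9.01
= 579.4539 L/kg VS

579.4539 L/kg VS


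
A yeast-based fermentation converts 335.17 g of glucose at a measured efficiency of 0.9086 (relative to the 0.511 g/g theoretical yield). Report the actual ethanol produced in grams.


Actual ethanol: m = 0.511 * 335.17 * 0.9086
m = 155.6176 g

155.6176 g


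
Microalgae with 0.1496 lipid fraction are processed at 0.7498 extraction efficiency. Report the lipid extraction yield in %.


Y = lipid_content * extraction_eff * 100
= 0.1496 * 0.7498 * 100
= 11.2170%

11.2170%


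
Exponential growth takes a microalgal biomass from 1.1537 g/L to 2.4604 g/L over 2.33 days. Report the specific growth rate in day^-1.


mu = ln(X2/X1) / dt
= ln(2.4604/1.1537) / 2.33
= 0.3250 per day

0.3250 per day


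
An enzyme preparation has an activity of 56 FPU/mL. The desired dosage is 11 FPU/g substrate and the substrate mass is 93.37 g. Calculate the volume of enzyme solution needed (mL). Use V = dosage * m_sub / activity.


V = dosage * m_sub / activity
V = 11 * 93.37 / 56
V = 18.3405 mL

18.3405 mL


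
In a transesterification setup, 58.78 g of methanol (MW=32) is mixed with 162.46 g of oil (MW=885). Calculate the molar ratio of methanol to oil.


Molar ratio = n_MeOH / n_oil = (MeOH/32) / (oil/885) = (MeOH * 885) / (32 * oil)
= (58.78 * 885) / (32 * 162.46)
= 10.0064

10.0064


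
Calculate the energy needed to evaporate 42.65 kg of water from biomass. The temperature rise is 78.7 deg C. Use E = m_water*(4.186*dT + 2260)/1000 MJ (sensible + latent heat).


E = m_water * (4.186 * dT + 2260) / 1000
= 42.65 * (4.186 * 78.7 + 2260) / 1000
= 110.4395 MJ

110.4395 MJ


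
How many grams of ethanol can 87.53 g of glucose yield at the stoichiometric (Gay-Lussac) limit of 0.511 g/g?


Theoretical ethanol yield: m_EtOH = 0.511 * m_glucose
m_EtOH = 0.511 * 87.53 = 44.7278 g

44.7278 g


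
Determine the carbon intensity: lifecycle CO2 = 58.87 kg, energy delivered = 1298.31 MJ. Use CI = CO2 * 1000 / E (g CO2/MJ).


CI = CO2 * 1000 / E
= 58.87 * 1000 / 1298.31
= 45.3436 g CO2/MJ

45.3436 g CO2/MJ


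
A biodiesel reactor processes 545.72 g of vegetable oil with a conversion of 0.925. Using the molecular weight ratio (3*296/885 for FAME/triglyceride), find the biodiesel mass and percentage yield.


m_FAME = oil * conv * (3 * 296 / 885) = oil * conv * (888/885)
= 545.72 * 0.925 * 888 / 885
= 506.5022 g
Y = m_FAME / oil * 100 = conv * (888/885) * 100
= 0.925 * 888 / 885 * 100
= 92.81%

506.5022 g FAME; Y = 92.81%


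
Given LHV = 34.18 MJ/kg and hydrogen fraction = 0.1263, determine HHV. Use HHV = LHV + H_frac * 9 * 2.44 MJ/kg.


HHV = LHV + H_frac * 9 * 2.44
= 34.18 + 0.1263 * 9 * 2.44
= 36.9535 MJ/kg

36.9535 MJ/kg


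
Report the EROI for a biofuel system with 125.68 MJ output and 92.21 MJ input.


EROI = E_out / E_in
= 125.68 / 92.21
= 1.3630

1.3630


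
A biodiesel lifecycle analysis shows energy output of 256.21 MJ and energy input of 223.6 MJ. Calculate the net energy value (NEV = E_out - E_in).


NEV = E_out - E_in
= 256.21 - 223.6
= 32.6100 MJ

32.6100 MJ


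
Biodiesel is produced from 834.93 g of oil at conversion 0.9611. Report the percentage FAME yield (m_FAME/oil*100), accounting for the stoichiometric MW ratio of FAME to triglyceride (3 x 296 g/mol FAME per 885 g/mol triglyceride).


m_FAME = oil * conv * (3 * 296 / 885) = oil * conv * (888/885)
= 834.93 * 0.9611 * 888 / 885
= 805.1714 g
Y = m_FAME / oil * 100 = conv * (888/885) * 100
= 0.9611 * 888 / 885 * 100
= 96.44%

96.44%


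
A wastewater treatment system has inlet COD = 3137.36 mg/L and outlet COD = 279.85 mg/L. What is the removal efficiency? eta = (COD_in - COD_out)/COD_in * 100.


eta = (COD_in - COD_out) / COD_in * 100
= (3137.36 - 279.85) / 3137.36 * 100
= 91.0801%

91.0801%


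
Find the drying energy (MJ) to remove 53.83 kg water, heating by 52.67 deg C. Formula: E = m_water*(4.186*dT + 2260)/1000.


E = m_water * (4.186 * dT + 2260) / 1000
= 53.83 * (4.186 * 52.67 + 2260) / 1000
= 133.5241 MJ

133.5241 MJ


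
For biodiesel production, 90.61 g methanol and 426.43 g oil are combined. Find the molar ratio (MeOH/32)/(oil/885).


Molar ratio = n_MeOH / n_oil = (MeOH/32) / (oil/885) = (MeOH * 885) / (32 * oil)
= (90.61 * 885) / (32 * 426.43)
= 5.8765

5.8765


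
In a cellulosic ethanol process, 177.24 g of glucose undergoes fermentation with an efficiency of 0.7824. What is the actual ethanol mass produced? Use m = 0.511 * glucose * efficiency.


Actual ethanol: m = 0.511 * 177.24 * 0.7824
m = 70.8617 g

70.8617 g


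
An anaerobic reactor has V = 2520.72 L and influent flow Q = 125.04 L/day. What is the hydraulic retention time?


HRT = V / Q
= 2520.72 / 125.04
= 20.1593 days

20.1593 days


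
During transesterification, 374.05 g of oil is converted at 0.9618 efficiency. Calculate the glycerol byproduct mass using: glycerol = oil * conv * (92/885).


glycerol = oil * conv * (92/885)
= 374.05 * 0.9618 * 92 / 885
= 37.3989 g

37.3989 g


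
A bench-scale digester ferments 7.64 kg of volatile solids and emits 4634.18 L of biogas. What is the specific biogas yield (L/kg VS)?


Y = V / VS
= 4634.18 / 7.64
= 606.5681 L/kg VS

606.5681 L/kg VS


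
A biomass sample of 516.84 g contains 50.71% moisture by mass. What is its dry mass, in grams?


Wd = Ww * (1 - MC/100)
= 516.84 * (1 - 50.71/100)
= 254.7504 g

254.7504 g


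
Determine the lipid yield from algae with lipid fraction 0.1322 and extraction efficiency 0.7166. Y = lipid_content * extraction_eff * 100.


Y = lipid_content * extraction_eff * 100
= 0.1322 * 0.7166 * 100
= 9.4735%

9.4735%


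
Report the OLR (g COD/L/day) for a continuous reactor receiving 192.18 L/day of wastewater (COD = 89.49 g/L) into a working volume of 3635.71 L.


OLR = Q * S / V
= 192.18 * 89.49 / 3635.71
= 4.7304 g/L/day

4.7304 g/L/day


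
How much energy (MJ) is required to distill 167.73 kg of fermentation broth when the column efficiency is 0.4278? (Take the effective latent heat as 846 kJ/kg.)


E = m * 846 / (eta * 1000)
= 167.73 * 846 / (0.4278 * 1000)
= 331.6961 MJ

331.6961 MJ


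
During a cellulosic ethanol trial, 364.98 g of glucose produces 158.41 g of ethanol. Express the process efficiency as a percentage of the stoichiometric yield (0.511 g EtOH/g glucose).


Fermentation efficiency = (actual / (0.511 * glucose)) * 100
= (158.41 / (0.511 * 364.98)) * 100
= 84.9362%

84.9362%


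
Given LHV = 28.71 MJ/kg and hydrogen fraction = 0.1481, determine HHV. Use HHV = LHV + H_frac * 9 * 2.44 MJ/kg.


HHV = LHV + H_frac * 9 * 2.44
= 28.71 + 0.1481 * 9 * 2.44
= 31.9623 MJ/kg

31.9623 MJ/kg


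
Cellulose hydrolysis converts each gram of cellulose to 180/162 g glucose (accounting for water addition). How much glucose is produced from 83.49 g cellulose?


glucose = cellulose * 180/162
= 83.49 * 180/162
= 92.7667 g

92.7667 g


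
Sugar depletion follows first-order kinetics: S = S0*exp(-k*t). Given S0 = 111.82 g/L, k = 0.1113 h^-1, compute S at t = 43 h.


S = S0 * exp(-k * t)
S = 111.82 * exp(-0.1113 * 43)
S = 0.9333 g/L

0.9333 g/L


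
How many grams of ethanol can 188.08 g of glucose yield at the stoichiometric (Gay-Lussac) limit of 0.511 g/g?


Theoretical ethanol yield: m_EtOH = 0.511 * m_glucose
m_EtOH = 0.511 * 188.08 = 96.1089 g

96.1089 g


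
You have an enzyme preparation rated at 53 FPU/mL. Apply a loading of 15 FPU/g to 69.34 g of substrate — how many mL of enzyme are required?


V = dosage * m_sub / activity
V = 15 * 69.34 / 53
V = 19.6245 mL

19.6245 mL


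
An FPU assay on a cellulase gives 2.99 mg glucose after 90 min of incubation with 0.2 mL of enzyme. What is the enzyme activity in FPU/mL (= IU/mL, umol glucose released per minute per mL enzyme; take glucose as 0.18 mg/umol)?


Activity = glucose_mg / (0.18 mg/umol * V_mL * t_min)
= 2.99 / (0.18 * 0.2 * 90)
= 0.9228 FPU/mL

0.9228 FPU/mL


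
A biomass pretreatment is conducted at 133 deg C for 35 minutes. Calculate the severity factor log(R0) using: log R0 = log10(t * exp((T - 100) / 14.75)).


logR0 = log10(t * exp((T - 100) / 14.75))
= log10(35 * exp((133 - 100) / 14.75))
= 2.5157

2.5157


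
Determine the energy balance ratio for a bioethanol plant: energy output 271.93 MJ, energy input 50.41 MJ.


EROI = E_out / E_in
= 271.93 / 50.41
= 5.3944

5.3944


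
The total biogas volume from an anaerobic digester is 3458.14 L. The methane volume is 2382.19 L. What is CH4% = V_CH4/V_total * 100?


CH4% = V_CH4 / V_total * 100
= 2382.19 / 3458.14 * 100
= 68.8865%

68.8865%


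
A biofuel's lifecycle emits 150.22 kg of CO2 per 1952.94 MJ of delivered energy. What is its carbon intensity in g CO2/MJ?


CI = CO2 * 1000 / E
= 150.22 * 1000 / 1952.94
= 76.9199 g CO2/MJ

76.9199 g CO2/MJ


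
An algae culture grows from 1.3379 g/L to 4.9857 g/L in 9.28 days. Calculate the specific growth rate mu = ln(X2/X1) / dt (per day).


mu = ln(X2/X1) / dt
= ln(4.9857/1.3379) / 9.28
= 0.1418 per day

0.1418 per day


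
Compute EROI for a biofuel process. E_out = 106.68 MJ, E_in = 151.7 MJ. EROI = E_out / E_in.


EROI = E_out / E_in
= 106.68 / 151.7
= 0.7032

0.7032


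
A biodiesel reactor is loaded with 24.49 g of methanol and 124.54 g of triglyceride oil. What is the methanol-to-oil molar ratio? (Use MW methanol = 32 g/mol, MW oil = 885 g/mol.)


Molar ratio = n_MeOH / n_oil = (MeOH/32) / (oil/885) = (MeOH * 885) / (32 * oil)
= (24.49 * 885) / (32 * 124.54)
= 5.4384

5.4384


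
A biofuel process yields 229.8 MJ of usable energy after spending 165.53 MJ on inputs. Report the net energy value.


NEV = E_out - E_in
= 229.8 - 165.53
= 64.2700 MJ

64.2700 MJ


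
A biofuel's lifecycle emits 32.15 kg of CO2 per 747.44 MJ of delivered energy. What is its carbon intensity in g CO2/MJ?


CI = CO2 * 1000 / E
= 32.15 * 1000 / 747.44
= 43.0135 g CO2/MJ

43.0135 g CO2/MJ


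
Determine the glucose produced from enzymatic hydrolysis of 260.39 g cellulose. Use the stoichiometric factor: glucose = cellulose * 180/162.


glucose = cellulose * 180/162
= 260.39 * 180/162
= 289.3222 g

289.3222 g


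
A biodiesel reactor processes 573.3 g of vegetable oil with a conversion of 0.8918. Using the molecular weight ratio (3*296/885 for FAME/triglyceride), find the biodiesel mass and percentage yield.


m_FAME = oil * conv * (3 * 296 / 885) = oil * conv * (888/885)
= 573.3 * 0.8918 * 888 / 885
= 513.0021 g
Y = m_FAME / oil * 100 = conv * (888/885) * 100
= 0.8918 * 888 / 885 * 100
= 89.48%

513.0021 g FAME; Y = 89.48%


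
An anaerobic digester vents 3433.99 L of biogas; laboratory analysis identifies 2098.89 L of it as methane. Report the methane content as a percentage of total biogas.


CH4% = V_CH4 / V_total * 100
= 2098.89 / 3433.99 * 100
= 61.1210%

61.1210%


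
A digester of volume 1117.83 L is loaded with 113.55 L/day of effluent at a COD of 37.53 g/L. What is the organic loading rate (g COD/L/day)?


OLR = Q * S / V
= 113.55 * 37.53 / 1117.83
= 3.8123 g/L/day

3.8123 g/L/day


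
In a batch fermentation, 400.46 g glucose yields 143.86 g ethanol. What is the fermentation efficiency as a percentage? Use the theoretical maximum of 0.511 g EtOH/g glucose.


Fermentation efficiency = (actual / (0.511 * glucose)) * 100
= (143.86 / (0.511 * 400.46)) * 100
= 70.3008%

70.3008%


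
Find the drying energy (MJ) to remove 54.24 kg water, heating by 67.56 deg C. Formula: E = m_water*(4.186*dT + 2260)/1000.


E = m_water * (4.186 * dT + 2260) / 1000
= 54.24 * (4.186 * 67.56 + 2260) / 1000
= 137.9218 MJ

137.9218 MJ


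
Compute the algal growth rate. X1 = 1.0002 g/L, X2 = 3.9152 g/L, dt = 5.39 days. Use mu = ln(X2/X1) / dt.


mu = ln(X2/X1) / dt
= ln(3.9152/1.0002) / 5.39
= 0.2532 per day

0.2532 per day


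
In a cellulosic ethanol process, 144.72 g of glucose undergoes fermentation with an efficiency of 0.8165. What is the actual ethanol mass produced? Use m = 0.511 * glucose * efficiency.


Actual ethanol: m = 0.511 * 144.72 * 0.8165
m = 60.3817 g

60.3817 g


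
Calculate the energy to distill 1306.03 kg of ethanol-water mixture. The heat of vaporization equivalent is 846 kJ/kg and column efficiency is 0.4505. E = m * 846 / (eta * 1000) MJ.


E = m * 846 / (eta * 1000)
= 1306.03 * 846 / (0.4505 * 1000)
= 2452.6113 MJ

2452.6113 MJ


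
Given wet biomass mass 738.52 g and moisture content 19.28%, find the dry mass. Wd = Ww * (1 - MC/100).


Wd = Ww * (1 - MC/100)
= 738.52 * (1 - 19.28/100)
= 596.1333 g

596.1333 g


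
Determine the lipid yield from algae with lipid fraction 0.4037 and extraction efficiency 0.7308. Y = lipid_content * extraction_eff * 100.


Y = lipid_content * extraction_eff * 100
= 0.4037 * 0.7308 * 100
= 29.5024%

29.5024%


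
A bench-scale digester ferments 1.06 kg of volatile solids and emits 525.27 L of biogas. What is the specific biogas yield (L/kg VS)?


Y = V / VS
= 525.27 / 1.06
= 495.5377 L/kg VS

495.5377 L/kg VS


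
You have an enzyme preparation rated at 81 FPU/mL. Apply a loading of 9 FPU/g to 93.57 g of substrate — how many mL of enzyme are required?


V = dosage * m_sub / activity
V = 9 * 93.57 / 81
V = 10.3967 mL

10.3967 mL


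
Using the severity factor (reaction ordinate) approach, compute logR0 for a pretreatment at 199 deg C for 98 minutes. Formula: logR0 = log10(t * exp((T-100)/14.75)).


logR0 = log10(t * exp((T - 100) / 14.75))
= log10(98 * exp((199 - 100) / 14.75))
= 4.9062

4.9062


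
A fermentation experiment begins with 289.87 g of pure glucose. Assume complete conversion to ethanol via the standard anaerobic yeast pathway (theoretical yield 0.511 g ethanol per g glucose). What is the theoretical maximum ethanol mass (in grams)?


Theoretical ethanol yield: m_EtOH = 0.511 * m_glucose
m_EtOH = 0.511 * 289.87 = 148.1236 g

148.1236 g


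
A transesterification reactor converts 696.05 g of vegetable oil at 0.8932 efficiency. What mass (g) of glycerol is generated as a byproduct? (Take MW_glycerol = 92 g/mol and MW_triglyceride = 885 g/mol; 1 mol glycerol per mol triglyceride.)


glycerol = oil * conv * (92/885)
= 696.05 * 0.8932 * 92 / 885
= 64.6299 g

64.6299 g


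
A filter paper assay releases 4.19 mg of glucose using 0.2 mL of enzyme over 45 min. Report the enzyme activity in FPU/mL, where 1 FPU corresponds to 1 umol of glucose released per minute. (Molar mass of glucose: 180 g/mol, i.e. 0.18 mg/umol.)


Activity = glucose_mg / (0.18 mg/umol * V_mL * t_min)
= 4.19 / (0.18 * 0.2 * 45)
= 2.5864 FPU/mL

2.5864 FPU/mL


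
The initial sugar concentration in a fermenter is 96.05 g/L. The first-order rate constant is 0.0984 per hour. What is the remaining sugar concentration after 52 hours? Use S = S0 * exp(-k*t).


S = S0 * exp(-k * t)
S = 96.05 * exp(-0.0984 * 52)
S = 0.5758 g/L

0.5758 g/L


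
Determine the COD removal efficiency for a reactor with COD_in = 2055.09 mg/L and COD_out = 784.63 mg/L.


eta = (COD_in - COD_out) / COD_in * 100
= (2055.09 - 784.63) / 2055.09 * 100
= 61.8202%

61.8202%


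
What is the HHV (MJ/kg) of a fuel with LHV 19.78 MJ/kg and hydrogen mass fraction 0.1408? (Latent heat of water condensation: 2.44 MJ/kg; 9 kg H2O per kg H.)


HHV = LHV + H_frac * 9 * 2.44
= 19.78 + 0.1408 * 9 * 2.44
= 22.8720 MJ/kg

22.8720 MJ/kg


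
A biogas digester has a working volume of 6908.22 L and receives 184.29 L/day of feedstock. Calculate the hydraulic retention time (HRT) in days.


HRT = V / Q
= 6908.22 / 184.29
= 37.4856 days

37.4856 days


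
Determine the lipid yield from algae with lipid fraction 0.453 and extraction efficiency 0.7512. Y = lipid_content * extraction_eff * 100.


Y = lipid_content * extraction_eff * 100
= 0.453 * 0.7512 * 100
= 34.0294%

34.0294%


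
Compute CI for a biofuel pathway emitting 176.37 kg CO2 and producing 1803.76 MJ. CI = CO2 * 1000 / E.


CI = CO2 * 1000 / E
= 176.37 * 1000 / 1803.76
= 97.7791 g CO2/MJ

97.7791 g CO2/MJ


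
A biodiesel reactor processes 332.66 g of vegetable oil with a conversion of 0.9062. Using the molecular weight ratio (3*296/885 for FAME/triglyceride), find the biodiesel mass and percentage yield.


m_FAME = oil * conv * (3 * 296 / 885) = oil * conv * (888/885)
= 332.66 * 0.9062 * 888 / 885
= 302.4784 g
Y = m_FAME / oil * 100 = conv * (888/885) * 100
= 0.9062 * 888 / 885 * 100
= 90.93%

302.4784 g FAME; Y = 90.93%


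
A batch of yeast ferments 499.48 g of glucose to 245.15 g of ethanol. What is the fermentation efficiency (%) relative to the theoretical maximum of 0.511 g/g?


Fermentation efficiency = (actual / (0.511 * glucose)) * 100
= (245.15 / (0.511 * 499.48)) * 100
= 96.0490%

96.0490%


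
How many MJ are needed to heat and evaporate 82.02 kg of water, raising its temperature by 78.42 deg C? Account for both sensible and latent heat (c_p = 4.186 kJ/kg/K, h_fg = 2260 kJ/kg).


E = m_water * (4.186 * dT + 2260) / 1000
= 82.02 * (4.186 * 78.42 + 2260) / 1000
= 212.2896 MJ

212.2896 MJ


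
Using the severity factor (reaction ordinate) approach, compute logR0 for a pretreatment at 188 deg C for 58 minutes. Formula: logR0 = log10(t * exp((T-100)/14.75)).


logR0 = log10(t * exp((T - 100) / 14.75))
= log10(58 * exp((188 - 100) / 14.75))
= 4.3545

4.3545


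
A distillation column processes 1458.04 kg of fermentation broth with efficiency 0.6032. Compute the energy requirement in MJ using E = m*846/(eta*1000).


E = m * 846 / (eta * 1000)
= 1458.04 * 846 / (0.6032 * 1000)
= 2044.9301 MJ

2044.9301 MJ


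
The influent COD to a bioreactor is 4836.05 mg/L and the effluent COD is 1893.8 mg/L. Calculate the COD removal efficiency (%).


eta = (COD_in - COD_out) / COD_in * 100
= (4836.05 - 1893.8) / 4836.05 * 100
= 60.8399%

60.8399%


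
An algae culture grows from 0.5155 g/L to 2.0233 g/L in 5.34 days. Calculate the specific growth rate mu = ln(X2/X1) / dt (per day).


mu = ln(X2/X1) / dt
= ln(2.0233/0.5155) / 5.34
= 0.2561 per day

0.2561 per day


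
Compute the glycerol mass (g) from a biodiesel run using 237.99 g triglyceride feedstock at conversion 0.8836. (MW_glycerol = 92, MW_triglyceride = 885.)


glycerol = oil * conv * (92/885)
= 237.99 * 0.8836 * 92 / 885
= 21.8604 g

21.8604 g


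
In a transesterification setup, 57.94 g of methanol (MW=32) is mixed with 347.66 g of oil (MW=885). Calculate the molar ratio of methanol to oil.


Molar ratio = n_MeOH / n_oil = (MeOH/32) / (oil/885) = (MeOH * 885) / (32 * oil)
= (57.94 * 885) / (32 * 347.66)
= 4.6091

4.6091


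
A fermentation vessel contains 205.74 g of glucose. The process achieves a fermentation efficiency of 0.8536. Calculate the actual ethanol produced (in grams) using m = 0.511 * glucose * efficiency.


Actual ethanol: m = 0.511 * 205.74 * 0.8536
m = 89.7416 g

89.7416 g


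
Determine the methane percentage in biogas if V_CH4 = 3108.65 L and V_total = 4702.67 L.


CH4% = V_CH4 / V_total * 100
= 3108.65 / 4702.67 * 100
= 66.1039%

66.1039%


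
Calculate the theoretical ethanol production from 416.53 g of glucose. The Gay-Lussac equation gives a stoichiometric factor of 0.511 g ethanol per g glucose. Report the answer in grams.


Theoretical ethanol yield: m_EtOH = 0.511 * m_glucose
m_EtOH = 0.511 * 416.53 = 212.8468 g

212.8468 g


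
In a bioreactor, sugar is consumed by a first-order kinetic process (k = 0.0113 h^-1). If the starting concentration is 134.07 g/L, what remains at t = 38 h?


S = S0 * exp(-k * t)
S = 134.07 * exp(-0.0113 * 38)
S = 87.2661 g/L

87.2661 g/L


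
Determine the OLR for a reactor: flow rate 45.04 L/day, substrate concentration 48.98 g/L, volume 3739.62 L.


OLR = Q * S / V
= 45.04 * 48.98 / 3739.62
= 0.5899 g/L/day

0.5899 g/L/day


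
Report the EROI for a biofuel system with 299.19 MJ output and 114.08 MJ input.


EROI = E_out / E_in
= 299.19 / 114.08
= 2.6226

2.6226


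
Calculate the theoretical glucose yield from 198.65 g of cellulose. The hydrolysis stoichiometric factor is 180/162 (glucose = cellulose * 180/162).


glucose = cellulose * 180/162
= 198.65 * 180/162
= 220.7222 g

220.7222 g


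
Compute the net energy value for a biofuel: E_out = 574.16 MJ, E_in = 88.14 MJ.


NEV = E_out - E_in
= 574.16 - 88.14
= 486.0200 MJ

486.0200 MJ


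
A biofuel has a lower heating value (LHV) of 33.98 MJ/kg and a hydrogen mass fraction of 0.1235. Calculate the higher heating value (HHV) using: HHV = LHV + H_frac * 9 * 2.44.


HHV = LHV + H_frac * 9 * 2.44
= 33.98 + 0.1235 * 9 * 2.44
= 36.6921 MJ/kg

36.6921 MJ/kg


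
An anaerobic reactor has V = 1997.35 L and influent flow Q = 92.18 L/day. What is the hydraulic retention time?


HRT = V / Q
= 1997.35 / 92.18
= 21.6679 days

21.6679 days


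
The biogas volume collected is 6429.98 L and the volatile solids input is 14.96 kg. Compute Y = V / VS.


Y = V / VS
= 6429.98 / 14.96
= 429.8115 L/kg VS

429.8115 L/kg VS


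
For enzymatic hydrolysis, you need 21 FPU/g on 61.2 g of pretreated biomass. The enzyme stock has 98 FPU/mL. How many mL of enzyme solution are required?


V = dosage * m_sub / activity
V = 21 * 61.2 / 98
V = 13.1143 mL

13.1143 mL


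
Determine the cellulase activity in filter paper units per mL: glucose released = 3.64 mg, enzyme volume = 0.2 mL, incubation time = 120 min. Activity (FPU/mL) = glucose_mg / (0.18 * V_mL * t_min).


Activity = glucose_mg / (0.18 mg/umol * V_mL * t_min)
= 3.64 / (0.18 * 0.2 * 120)
= 0.8426 FPU/mL

0.8426 FPU/mL


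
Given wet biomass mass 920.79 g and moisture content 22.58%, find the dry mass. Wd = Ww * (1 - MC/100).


Wd = Ww * (1 - MC/100)
= 920.79 * (1 - 22.58/100)
= 712.8756 g

712.8756 g


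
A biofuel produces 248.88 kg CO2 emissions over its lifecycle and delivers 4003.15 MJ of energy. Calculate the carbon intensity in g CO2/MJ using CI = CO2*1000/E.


CI = CO2 * 1000 / E
= 248.88 * 1000 / 4003.15
= 62.1710 g CO2/MJ

62.1710 g CO2/MJ


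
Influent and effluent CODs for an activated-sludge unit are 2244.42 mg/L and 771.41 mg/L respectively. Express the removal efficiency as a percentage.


eta = (COD_in - COD_out) / COD_in * 100
= (2244.42 - 771.41) / 2244.42 * 100
= 65.6299%

65.6299%


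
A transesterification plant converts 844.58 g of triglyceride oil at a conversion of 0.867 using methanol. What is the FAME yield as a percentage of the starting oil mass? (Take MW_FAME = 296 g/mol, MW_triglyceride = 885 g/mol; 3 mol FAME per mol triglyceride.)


m_FAME = oil * conv * (3 * 296 / 885) = oil * conv * (888/885)
= 844.58 * 0.867 * 888 / 885
= 734.7331 g
Y = m_FAME / oil * 100 = conv * (888/885) * 100
= 0.867 * 888 / 885 * 100
= 86.99%

86.99%


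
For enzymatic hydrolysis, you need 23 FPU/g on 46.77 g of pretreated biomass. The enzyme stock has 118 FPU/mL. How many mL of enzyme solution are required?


V = dosage * m_sub / activity
V = 23 * 46.77 / 118
V = 9.1162 mL

9.1162 mL


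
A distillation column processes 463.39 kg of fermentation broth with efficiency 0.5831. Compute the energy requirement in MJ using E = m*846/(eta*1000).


E = m * 846 / (eta * 1000)
= 463.39 * 846 / (0.5831 * 1000)
= 672.3168 MJ

672.3168 MJ


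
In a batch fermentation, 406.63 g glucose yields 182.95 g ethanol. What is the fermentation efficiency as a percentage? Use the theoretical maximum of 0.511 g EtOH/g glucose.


Fermentation efficiency = (actual / (0.511 * glucose)) * 100
= (182.95 / (0.511 * 406.63)) * 100
= 88.0465%

88.0465%


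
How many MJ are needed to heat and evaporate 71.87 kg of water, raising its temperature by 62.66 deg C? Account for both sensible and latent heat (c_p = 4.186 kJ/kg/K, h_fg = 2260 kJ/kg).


E = m_water * (4.186 * dT + 2260) / 1000
= 71.87 * (4.186 * 62.66 + 2260) / 1000
= 181.2773 MJ

181.2773 MJ


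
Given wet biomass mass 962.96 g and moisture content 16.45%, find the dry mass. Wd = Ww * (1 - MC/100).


Wd = Ww * (1 - MC/100)
= 962.96 * (1 - 16.45/100)
= 804.5531 g

804.5531 g


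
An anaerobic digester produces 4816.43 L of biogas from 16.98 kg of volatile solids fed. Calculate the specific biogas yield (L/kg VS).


Y = V / VS
= 4816.43 / 16.98
= 283.6531 L/kg VS

283.6531 L/kg VS


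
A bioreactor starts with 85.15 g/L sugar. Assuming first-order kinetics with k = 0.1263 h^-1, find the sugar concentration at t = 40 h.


S = S0 * exp(-k * t)
S = 85.15 * exp(-0.1263 * 40)
S = 0.5447 g/L

0.5447 g/L


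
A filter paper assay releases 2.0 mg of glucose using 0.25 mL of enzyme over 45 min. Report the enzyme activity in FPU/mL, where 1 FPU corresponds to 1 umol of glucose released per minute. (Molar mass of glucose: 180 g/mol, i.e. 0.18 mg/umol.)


Activity = glucose_mg / (0.18 mg/umol * V_mL * t_min)
= 2.0 / (0.18 * 0.25 * 45)
= 0.9877 FPU/mL

0.9877 FPU/mL


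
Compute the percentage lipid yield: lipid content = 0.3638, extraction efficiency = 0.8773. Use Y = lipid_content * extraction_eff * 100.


Y = lipid_content * extraction_eff * 100
= 0.3638 * 0.8773 * 100
= 31.9162%

31.9162%


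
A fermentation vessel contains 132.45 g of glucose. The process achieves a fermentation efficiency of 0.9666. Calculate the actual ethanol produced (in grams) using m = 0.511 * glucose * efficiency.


Actual ethanol: m = 0.511 * 132.45 * 0.9666
m = 65.4214 g

65.4214 g


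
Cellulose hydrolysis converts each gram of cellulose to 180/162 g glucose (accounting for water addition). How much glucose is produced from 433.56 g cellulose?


glucose = cellulose * 180/162
= 433.56 * 180/162
= 481.7333 g

481.7333 g


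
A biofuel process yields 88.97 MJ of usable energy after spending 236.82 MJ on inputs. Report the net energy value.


NEV = E_out - E_in
= 88.97 - 236.82
= -147.8500 MJ

-147.8500 MJ


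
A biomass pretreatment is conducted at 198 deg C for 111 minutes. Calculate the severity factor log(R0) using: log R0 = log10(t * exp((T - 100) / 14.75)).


logR0 = log10(t * exp((T - 100) / 14.75))
= log10(111 * exp((198 - 100) / 14.75))
= 4.9308

4.9308


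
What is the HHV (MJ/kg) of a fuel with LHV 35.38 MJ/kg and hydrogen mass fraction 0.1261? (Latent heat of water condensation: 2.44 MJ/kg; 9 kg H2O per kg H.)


HHV = LHV + H_frac * 9 * 2.44
= 35.38 + 0.1261 * 9 * 2.44
= 38.1492 MJ/kg

38.1492 MJ/kg


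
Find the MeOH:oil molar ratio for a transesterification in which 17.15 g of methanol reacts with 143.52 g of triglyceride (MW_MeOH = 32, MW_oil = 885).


Molar ratio = n_MeOH / n_oil = (MeOH/32) / (oil/885) = (MeOH * 885) / (32 * oil)
= (17.15 * 885) / (32 * 143.52)
= 3.3048

3.3048


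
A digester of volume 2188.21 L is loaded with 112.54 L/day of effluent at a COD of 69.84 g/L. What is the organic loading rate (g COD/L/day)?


OLR = Q * S / V
= 112.54 * 69.84 / 2188.21
= 3.5919 g/L/day

3.5919 g/L/day


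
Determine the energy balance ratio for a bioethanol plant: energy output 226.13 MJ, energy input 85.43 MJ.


EROI = E_out / E_in
= 226.13 / 85.43
= 2.6470

2.6470


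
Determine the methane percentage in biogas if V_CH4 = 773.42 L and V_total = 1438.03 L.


CH4% = V_CH4 / V_total * 100
= 773.42 / 1438.03 * 100
= 53.7833%

53.7833%


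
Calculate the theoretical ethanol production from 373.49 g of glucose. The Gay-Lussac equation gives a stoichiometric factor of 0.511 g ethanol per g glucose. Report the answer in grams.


Theoretical ethanol yield: m_EtOH = 0.511 * m_glucose
m_EtOH = 0.511 * 373.49 = 190.8534 g

190.8534 g


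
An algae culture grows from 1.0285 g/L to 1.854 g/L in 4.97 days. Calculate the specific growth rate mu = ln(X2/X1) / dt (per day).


mu = ln(X2/X1) / dt
= ln(1.854/1.0285) / 4.97
= 0.1186 per day

0.1186 per day


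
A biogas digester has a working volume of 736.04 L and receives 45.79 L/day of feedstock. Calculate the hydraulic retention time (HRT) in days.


HRT = V / Q
= 736.04 / 45.79
= 16.0743 days

16.0743 days


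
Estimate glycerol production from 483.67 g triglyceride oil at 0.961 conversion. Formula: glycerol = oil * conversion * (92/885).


glycerol = oil * conv * (92/885)
= 483.67 * 0.961 * 92 / 885
= 48.3189 g

48.3189 g


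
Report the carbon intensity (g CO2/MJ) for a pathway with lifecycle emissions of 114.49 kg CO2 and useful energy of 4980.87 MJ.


CI = CO2 * 1000 / E
= 114.49 * 1000 / 4980.87
= 22.9859 g CO2/MJ

22.9859 g CO2/MJ


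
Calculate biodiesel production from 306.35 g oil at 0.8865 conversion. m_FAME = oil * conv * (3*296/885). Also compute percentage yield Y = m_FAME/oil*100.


m_FAME = oil * conv * (3 * 296 / 885) = oil * conv * (888/885)
= 306.35 * 0.8865 * 888 / 885
= 272.4999 g
Y = m_FAME / oil * 100 = conv * (888/885) * 100
= 0.8865 * 888 / 885 * 100
= 88.95%

272.4999 g FAME; Y = 88.95%


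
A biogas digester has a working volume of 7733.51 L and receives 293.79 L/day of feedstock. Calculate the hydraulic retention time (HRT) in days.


HRT = V / Q
= 7733.51 / 293.79
= 26.3233 days

26.3233 days


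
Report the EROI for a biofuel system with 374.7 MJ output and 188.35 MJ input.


EROI = E_out / E_in
= 374.7 / 188.35
= 1.9894

1.9894


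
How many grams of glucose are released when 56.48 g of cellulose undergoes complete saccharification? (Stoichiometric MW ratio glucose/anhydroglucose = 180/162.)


glucose = cellulose * 180/162
= 56.48 * 180/162
= 62.7556 g

62.7556 g


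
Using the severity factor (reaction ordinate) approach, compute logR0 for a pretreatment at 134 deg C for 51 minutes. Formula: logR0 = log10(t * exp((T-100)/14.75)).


logR0 = log10(t * exp((T - 100) / 14.75))
= log10(51 * exp((134 - 100) / 14.75))
= 2.7087

2.7087


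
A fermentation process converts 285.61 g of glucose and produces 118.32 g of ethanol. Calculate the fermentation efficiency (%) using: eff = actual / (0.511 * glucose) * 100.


Fermentation efficiency = (actual / (0.511 * glucose)) * 100
= (118.32 / (0.511 * 285.61)) * 100
= 81.0707%

81.0707%


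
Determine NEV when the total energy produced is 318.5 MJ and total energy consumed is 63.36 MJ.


NEV = E_out - E_in
= 318.5 - 63.36
= 255.1400 MJ

255.1400 MJ


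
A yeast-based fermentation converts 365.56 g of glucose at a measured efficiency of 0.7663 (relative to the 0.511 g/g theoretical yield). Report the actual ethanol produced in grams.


Actual ethanol: m = 0.511 * 365.56 * 0.7663
m = 143.1457 g

143.1457 g


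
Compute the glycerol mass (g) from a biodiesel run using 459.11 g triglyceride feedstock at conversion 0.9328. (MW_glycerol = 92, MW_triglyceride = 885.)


glycerol = oil * conv * (92/885)
= 459.11 * 0.9328 * 92 / 885
= 44.5195 g

44.5195 g


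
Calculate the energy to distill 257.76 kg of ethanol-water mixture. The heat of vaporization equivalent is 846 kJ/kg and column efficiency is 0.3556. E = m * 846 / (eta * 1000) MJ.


E = m * 846 / (eta * 1000)
= 257.76 * 846 / (0.3556 * 1000)
= 613.2310 MJ

613.2310 MJ


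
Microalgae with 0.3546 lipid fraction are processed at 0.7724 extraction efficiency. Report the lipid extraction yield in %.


Y = lipid_content * extraction_eff * 100
= 0.3546 * 0.7724 * 100
= 27.3893%

27.3893%


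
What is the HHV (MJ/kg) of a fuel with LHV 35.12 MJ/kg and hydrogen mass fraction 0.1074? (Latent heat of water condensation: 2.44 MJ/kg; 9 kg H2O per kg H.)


HHV = LHV + H_frac * 9 * 2.44
= 35.12 + 0.1074 * 9 * 2.44
= 37.4785 MJ/kg

37.4785 MJ/kg


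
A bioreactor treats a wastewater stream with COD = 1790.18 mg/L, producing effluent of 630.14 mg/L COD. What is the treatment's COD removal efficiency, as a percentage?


eta = (COD_in - COD_out) / COD_in * 100
= (1790.18 - 630.14) / 1790.18 * 100
= 64.8002%

64.8002%


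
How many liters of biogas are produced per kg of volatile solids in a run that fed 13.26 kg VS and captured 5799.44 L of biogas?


Y = V / VS
= 5799.44 / 13.26
= 437.3635 L/kg VS

437.3635 L/kg VS


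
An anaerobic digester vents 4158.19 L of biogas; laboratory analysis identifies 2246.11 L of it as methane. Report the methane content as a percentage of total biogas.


CH4% = V_CH4 / V_total * 100
= 2246.11 / 4158.19 * 100
= 54.0165%

54.0165%


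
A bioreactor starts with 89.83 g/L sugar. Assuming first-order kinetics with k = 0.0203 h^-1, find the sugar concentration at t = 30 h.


S = S0 * exp(-k * t)
S = 89.83 * exp(-0.0203 * 30)
S = 48.8580 g/L

48.8580 g/L


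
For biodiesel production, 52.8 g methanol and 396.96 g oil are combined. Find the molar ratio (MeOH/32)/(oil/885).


Molar ratio = n_MeOH / n_oil = (MeOH/32) / (oil/885) = (MeOH * 885) / (32 * oil)
= (52.8 * 885) / (32 * 396.96)
= 3.6786

3.6786
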